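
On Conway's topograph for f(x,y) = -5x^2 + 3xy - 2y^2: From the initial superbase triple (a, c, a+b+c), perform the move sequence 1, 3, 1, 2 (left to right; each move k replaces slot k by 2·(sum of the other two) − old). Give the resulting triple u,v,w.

start (-5,-2,-4) = (f(1,0),f(0,1),f(1,1))
replace slot 1: 2·((-2)+(-4)) − (-5) = -7 → (-7,-2,-4)
replace slot 3: 2·((-7)+(-2)) − (-4) = -14 → (-7,-2,-14)
replace slot 1: 2·((-2)+(-14)) − (-7) = -25 → (-25,-2,-14)
replace slot 2: 2·((-25)+(-14)) − (-2) = -76 → (-25,-76,-14)

-25,-76,-14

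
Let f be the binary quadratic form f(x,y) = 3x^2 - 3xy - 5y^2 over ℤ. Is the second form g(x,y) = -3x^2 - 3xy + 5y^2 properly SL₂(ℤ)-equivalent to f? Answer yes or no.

D₁ = 69, D₂ = 69
river cycle of f (length 4): (-5, 3, 3), (3, 3, -5), (-5, 7, 1), (1, 7, -5)
river cycle of g (length 4): (5, 3, -3), (-3, 3, 5), (5, 7, -1), (-1, 7, 5)
cycles differ ⇒ inequivalent

no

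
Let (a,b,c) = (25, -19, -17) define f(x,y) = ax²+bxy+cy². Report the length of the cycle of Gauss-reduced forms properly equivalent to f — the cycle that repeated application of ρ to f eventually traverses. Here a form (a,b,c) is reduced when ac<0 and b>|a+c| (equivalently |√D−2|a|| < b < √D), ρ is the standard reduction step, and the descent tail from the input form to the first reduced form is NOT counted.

D = 2061, ⌊√D⌋ = 45
descent: ρ → (-17,19,25)  [lands on river]
river: ρ → (25,31,-11)
river: ρ → (-11,35,19)
river: ρ → (19,41,-5)
river: ρ → (-5,39,27)
river: ρ → (27,15,-17)
ρ-cycle length = 6 (tail of 1 descent step not counted)

6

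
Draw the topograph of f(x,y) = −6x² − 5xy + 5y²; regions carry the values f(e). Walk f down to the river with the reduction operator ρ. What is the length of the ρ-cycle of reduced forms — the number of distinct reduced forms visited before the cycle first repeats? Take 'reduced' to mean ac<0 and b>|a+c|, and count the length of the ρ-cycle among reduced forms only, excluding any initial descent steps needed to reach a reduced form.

D = 145, ⌊√D⌋ = 12
descent: ρ → (5,5,-6)  [lands on river]
river: ρ → (-6,7,4)
river: ρ → (4,9,-4)
river: ρ → (-4,7,6)
river: ρ → (6,5,-5)
river: ρ → (-5,5,6)
river: ρ → (6,7,-4)
river: ρ → (-4,9,4)
river: ρ → (4,7,-6)
river: ρ → (-6,5,5)
ρ-cycle length = 10 (tail of 1 descent step not counted)

10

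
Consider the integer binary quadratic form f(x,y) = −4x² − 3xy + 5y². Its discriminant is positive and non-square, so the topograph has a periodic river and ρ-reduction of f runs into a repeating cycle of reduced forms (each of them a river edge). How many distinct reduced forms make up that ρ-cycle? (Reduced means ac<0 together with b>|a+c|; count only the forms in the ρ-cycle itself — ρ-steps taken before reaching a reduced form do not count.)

D = 89, ⌊√D⌋ = 9
descent: ρ → (5,3,-4)  [lands on river]
river: ρ → (-4,5,4)
river: ρ → (4,3,-5)
river: ρ → (-5,7,2)
river: ρ → (2,9,-1)
river: ρ → (-1,9,2)
river: ρ → (2,7,-5)
river: ρ → (-5,3,4)
river: ρ → (4,5,-4)
river: ρ → (-4,3,5)
river: ρ → (5,7,-2)
river: ρ → (-2,9,1)
river: ρ → (1,9,-2)
river: ρ → (-2,7,5)
ρ-cycle length = 14 (tail of 1 descent step not counted)

14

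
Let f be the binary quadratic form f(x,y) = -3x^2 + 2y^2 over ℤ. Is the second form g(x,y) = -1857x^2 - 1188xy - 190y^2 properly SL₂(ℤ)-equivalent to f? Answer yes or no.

D₁ = 24, D₂ = 24
river cycle of f (length 2): (2, 4, -1), (-1, 4, 2)
river cycle of g (length 2): (2, 4, -1), (-1, 4, 2)
cycles coincide ⇒ equivalent

yes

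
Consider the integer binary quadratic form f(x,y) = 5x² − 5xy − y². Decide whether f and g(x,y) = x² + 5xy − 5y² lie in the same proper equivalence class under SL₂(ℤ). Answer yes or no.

D₁ = 45, D₂ = 45
river cycle of f (length 2): (-1, 5, 5), (5, 5, -1)
river cycle of g (length 2): (-5, 5, 1), (1, 5, -5)
cycles differ ⇒ inequivalent

no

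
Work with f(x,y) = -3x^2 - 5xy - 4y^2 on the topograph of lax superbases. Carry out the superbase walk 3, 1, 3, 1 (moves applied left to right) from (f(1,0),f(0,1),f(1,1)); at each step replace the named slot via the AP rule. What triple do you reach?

start (-3,-4,-12) = (f(1,0),f(0,1),f(1,1))
replace slot 3: 2·((-3)+(-4)) − (-12) = -2 → (-3,-4,-2)
replace slot 1: 2·((-4)+(-2)) − (-3) = -9 → (-9,-4,-2)
replace slot 3: 2·((-9)+(-4)) − (-2) = -24 → (-9,-4,-24)
replace slot 1: 2·((-4)+(-24)) − (-9) = -47 → (-47,-4,-24)

-47,-4,-24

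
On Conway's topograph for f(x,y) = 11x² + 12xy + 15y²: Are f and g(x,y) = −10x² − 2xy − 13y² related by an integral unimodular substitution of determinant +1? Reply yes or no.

D₁ = -516, D₂ = -516
f: translate: b→-10 (≡12 mod 22), so (11,12,15)→(11,-10,14)
f: reduced (well bottom): (11,-10,14) with a≤c, −a<b≤a
g is negative-definite; reduce −g:
−g: reduced (well bottom): (10,2,13) with a≤c, −a<b≤a
flip sign back: reduced form of g is (-10,-2,-13)
reduced forms (11, -10, 14) vs (-10, -2, -13) ⇒ inequivalent

no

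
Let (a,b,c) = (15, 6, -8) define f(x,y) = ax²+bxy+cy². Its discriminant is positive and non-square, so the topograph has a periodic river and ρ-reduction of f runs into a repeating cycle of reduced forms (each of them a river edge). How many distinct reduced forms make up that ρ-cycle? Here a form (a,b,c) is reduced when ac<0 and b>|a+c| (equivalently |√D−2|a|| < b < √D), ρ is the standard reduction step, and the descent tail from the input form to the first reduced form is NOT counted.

D = 516, ⌊√D⌋ = 22
descent: ρ → (-8,10,13)  [lands on river]
river: ρ → (13,16,-5)
river: ρ → (-5,14,16)
river: ρ → (16,18,-3)
river: ρ → (-3,18,16)
river: ρ → (16,14,-5)
river: ρ → (-5,16,13)
river: ρ → (13,10,-8)
river: ρ → (-8,22,1)
river: ρ → (1,22,-8)
ρ-cycle length = 10 (tail of 1 descent step not counted)

10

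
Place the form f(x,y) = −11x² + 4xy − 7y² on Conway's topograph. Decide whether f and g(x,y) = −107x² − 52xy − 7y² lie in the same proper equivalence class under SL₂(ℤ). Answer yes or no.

D₁ = -292, D₂ = -292
f is negative-definite; reduce −f:
−f: flip: (11,-4,7)→(7,4,11)
−f: reduced (well bottom): (7,4,11) with a≤c, −a<b≤a
flip sign back: reduced form of f is (-7,-4,-11)
g is negative-definite; reduce −g:
−g: flip: (107,52,7)→(7,-52,107)
−g: translate: b→4 (≡-52 mod 14), so (7,-52,107)→(7,4,11)
−g: reduced (well bottom): (7,4,11) with a≤c, −a<b≤a
flip sign back: reduced form of g is (-7,-4,-11)
reduced forms (-7, -4, -11) vs (-7, -4, -11) ⇒ equivalent

yes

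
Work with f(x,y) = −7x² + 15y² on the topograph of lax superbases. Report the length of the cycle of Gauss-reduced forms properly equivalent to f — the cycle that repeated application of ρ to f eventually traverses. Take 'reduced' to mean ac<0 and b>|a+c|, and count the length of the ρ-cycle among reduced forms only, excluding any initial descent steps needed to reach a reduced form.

D = 420, ⌊√D⌋ = 20
descent: ρ → (15,0,-7)
descent: ρ → (-7,14,8)  [lands on river]
river: ρ → (8,18,-3)
river: ρ → (-3,18,8)
river: ρ → (8,14,-7)
ρ-cycle length = 4 (tail of 2 descent steps not counted)

4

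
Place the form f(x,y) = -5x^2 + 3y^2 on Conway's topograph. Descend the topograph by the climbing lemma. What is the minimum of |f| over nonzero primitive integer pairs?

descent: ρ → (3,6,-2)  [lands on river]
river: ρ → (-2,6,3)
closes: descent 1, river 2
min |a| on river = 2

2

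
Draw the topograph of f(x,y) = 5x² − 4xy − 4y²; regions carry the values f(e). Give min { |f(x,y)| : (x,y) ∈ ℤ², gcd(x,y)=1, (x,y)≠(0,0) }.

descent: ρ → (-4,4,5)  [lands on river]
river: ρ → (5,6,-3)
river: ρ → (-3,6,5)
river: ρ → (5,4,-4)
closes: descent 1, river 4
min |a| on river = 3

3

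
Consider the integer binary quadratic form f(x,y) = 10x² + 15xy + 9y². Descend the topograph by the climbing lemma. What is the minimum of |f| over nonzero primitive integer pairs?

translate: b→-5 (≡15 mod 20), so (10,15,9)→(10,-5,4)
flip: (10,-5,4)→(4,5,10)
translate: b→-3 (≡5 mod 8), so (4,5,10)→(4,-3,9)
reduced (well bottom): (4,-3,9) with a≤c, −a<b≤a
well minimum = a = 4

4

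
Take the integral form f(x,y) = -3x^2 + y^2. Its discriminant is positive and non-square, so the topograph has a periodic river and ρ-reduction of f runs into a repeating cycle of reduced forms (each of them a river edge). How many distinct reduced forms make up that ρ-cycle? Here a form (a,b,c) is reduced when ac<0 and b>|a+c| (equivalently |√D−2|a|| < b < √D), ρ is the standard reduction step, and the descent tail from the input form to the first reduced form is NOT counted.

D = 12, ⌊√D⌋ = 3
descent: ρ → (1,2,-2)  [lands on river]
river: ρ → (-2,2,1)
ρ-cycle length = 2 (tail of 1 descent step not counted)

2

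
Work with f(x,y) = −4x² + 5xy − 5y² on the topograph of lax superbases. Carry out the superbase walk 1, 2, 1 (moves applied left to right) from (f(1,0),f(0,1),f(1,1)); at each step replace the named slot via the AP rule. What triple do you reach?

start (-4,-5,-4) = (f(1,0),f(0,1),f(1,1))
replace slot 1: 2·((-5)+(-4)) − (-4) = -14 → (-14,-5,-4)
replace slot 2: 2·((-14)+(-4)) − (-5) = -31 → (-14,-31,-4)
replace slot 1: 2·((-31)+(-4)) − (-14) = -56 → (-56,-31,-4)

-56,-31,-4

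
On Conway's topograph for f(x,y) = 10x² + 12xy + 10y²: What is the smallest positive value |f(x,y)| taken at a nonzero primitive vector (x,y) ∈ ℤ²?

translate: b→-8 (≡12 mod 20), so (10,12,10)→(10,-8,8)
flip: (10,-8,8)→(8,8,10)
reduced (well bottom): (8,8,10) with a≤c, −a<b≤a
well minimum = a = 8

8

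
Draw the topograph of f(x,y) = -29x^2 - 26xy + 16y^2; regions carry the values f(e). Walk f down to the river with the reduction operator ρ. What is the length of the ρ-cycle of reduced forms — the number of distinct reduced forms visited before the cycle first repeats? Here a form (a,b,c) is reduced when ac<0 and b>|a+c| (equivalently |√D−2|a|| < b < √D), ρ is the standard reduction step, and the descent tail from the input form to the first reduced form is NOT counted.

D = 2532, ⌊√D⌋ = 50
descent: ρ → (16,26,-29)  [lands on river]
river: ρ → (-29,32,13)
river: ρ → (13,46,-8)
river: ρ → (-8,50,1)
river: ρ → (1,50,-8)
river: ρ → (-8,46,13)
river: ρ → (13,32,-29)
river: ρ → (-29,26,16)
river: ρ → (16,38,-17)
river: ρ → (-17,30,24)
river: ρ → (24,18,-23)
river: ρ → (-23,28,19)
river: ρ → (19,48,-3)
river: ρ → (-3,48,19)
river: ρ → (19,28,-23)
river: ρ → (-23,18,24)
river: ρ → (24,30,-17)
river: ρ → (-17,38,16)
ρ-cycle length = 18 (tail of 1 descent step not counted)

18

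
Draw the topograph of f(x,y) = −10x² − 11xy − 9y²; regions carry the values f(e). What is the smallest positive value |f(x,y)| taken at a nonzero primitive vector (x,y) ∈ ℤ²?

translate: b→-9 (≡11 mod 20), so (10,11,9)→(10,-9,8)
flip: (10,-9,8)→(8,9,10)
translate: b→-7 (≡9 mod 16), so (8,9,10)→(8,-7,9)
reduced (well bottom): (8,-7,9) with a≤c, −a<b≤a
well minimum |f| = |-8| = 8 (negative-definite)

8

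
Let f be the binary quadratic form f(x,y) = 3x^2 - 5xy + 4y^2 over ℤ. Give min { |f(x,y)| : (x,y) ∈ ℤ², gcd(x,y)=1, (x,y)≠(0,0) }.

translate: b→1 (≡-5 mod 6), so (3,-5,4)→(3,1,2)
flip: (3,1,2)→(2,-1,3)
reduced (well bottom): (2,-1,3) with a≤c, −a<b≤a
well minimum = a = 2

2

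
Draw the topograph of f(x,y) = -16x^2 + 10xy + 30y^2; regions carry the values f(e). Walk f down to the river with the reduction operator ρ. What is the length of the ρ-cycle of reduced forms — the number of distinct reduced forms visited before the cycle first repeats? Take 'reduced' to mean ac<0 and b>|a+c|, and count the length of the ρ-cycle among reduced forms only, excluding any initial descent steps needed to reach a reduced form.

D = 2020, ⌊√D⌋ = 44
descent: ρ → (30,-10,-16)
descent: ρ → (-16,42,4)  [lands on river]
river: ρ → (4,38,-36)
river: ρ → (-36,34,6)
river: ρ → (6,38,-24)
river: ρ → (-24,10,20)
river: ρ → (20,30,-14)
river: ρ → (-14,26,24)
river: ρ → (24,22,-16)
ρ-cycle length = 8 (tail of 2 descent steps not counted)

8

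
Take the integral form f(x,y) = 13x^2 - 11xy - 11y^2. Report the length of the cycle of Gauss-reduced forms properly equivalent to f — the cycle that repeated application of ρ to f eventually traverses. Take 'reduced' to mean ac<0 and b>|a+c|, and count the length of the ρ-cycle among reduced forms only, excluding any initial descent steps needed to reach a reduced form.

D = 693, ⌊√D⌋ = 26
descent: ρ → (-11,11,13)  [lands on river]
river: ρ → (13,15,-9)
river: ρ → (-9,21,7)
river: ρ → (7,21,-9)
river: ρ → (-9,15,13)
river: ρ → (13,11,-11)
ρ-cycle length = 6 (tail of 1 descent step not counted)

6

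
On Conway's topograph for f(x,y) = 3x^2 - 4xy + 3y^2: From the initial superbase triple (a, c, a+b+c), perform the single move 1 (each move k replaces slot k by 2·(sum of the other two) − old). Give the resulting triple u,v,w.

start (3,3,2) = (f(1,0),f(0,1),f(1,1))
replace slot 1: 2·(3+2) − 3 = 7 → (7,3,2)

7,3,2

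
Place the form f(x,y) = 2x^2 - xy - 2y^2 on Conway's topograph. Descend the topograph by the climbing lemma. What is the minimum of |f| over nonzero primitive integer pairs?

descent: ρ → (-2,1,2)  [lands on river]
river: ρ → (2,3,-1)
river: ρ → (-1,3,2)
river: ρ → (2,1,-2)
river: ρ → (-2,3,1)
river: ρ → (1,3,-2)
closes: descent 1, river 6
min |a| on river = 1

1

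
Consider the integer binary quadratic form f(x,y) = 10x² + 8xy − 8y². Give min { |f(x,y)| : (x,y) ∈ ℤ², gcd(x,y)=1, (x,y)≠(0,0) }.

river: ρ → (-8,8,10)
river: ρ → (10,12,-6)
river: ρ → (-6,12,10)
river: ρ → (10,8,-8)
closes: descent 0, river 4
min |a| on river = 6

6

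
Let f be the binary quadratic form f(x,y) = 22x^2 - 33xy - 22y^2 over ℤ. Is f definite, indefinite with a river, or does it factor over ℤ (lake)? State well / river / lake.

D = b²−4ac = (-33)² − 4·22·(-22) = 3025
D = 55² is a perfect square ⇒ form factors over ℤ ⇒ lakes

lake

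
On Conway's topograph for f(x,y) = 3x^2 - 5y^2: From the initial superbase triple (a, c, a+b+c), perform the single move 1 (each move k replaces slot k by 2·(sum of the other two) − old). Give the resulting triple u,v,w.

start (3,-5,-2) = (f(1,0),f(0,1),f(1,1))
replace slot 1: 2·((-5)+(-2)) − 3 = -17 → (-17,-5,-2)

-17,-5,-2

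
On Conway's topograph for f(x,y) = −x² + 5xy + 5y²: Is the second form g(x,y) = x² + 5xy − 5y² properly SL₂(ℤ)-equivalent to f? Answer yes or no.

D₁ = 45, D₂ = 45
river cycle of f (length 2): (5, 5, -1), (-1, 5, 5)
river cycle of g (length 2): (-5, 5, 1), (1, 5, -5)
cycles differ ⇒ inequivalent

no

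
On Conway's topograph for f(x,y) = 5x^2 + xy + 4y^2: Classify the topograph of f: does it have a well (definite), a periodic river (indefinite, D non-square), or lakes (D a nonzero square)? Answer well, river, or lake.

D = b²−4ac = 1² − 4·5·4 = -79
D < 0 ⇒ definite ⇒ every region one sign ⇒ single well

well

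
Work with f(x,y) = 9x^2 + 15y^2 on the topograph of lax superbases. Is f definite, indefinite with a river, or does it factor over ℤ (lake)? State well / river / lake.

D = b²−4ac = 0² − 4·9·15 = -540
D < 0 ⇒ definite ⇒ every region one sign ⇒ single well

well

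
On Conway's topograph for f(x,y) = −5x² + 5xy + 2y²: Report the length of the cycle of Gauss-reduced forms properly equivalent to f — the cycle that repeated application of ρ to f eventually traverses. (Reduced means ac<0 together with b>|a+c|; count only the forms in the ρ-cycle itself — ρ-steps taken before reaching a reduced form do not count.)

D = 65, ⌊√D⌋ = 8
river: ρ → (2,7,-2)
river: ρ → (-2,5,5)
river: ρ → (5,5,-2)
river: ρ → (-2,7,2)
river: ρ → (2,5,-5)
river: ρ → (-5,5,2)
ρ-cycle length = 6 (tail of 0 descent steps not counted)

6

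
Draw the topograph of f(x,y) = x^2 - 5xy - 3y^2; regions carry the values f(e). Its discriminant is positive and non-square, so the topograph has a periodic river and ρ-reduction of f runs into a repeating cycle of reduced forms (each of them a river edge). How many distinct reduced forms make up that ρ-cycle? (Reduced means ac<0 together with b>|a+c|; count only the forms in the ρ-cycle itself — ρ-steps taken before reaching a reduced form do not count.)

D = 37, ⌊√D⌋ = 6
descent: ρ → (-3,5,1)  [lands on river]
river: ρ → (1,5,-3)
river: ρ → (-3,1,3)
river: ρ → (3,5,-1)
river: ρ → (-1,5,3)
river: ρ → (3,1,-3)
ρ-cycle length = 6 (tail of 1 descent step not counted)

6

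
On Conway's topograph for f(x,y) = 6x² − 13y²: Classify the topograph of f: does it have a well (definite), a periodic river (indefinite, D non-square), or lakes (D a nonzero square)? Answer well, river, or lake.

D = b²−4ac = 0² − 4·6·(-13) = 312
D > 0 non-square ⇒ indefinite ⇒ periodic river

river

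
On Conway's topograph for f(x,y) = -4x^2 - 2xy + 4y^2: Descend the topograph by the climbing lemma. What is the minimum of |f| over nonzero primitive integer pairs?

descent: ρ → (4,2,-4)  [lands on river]
river: ρ → (-4,6,2)
river: ρ → (2,6,-4)
river: ρ → (-4,2,4)
river: ρ → (4,6,-2)
river: ρ → (-2,6,4)
closes: descent 1, river 6
min |a| on river = 2

2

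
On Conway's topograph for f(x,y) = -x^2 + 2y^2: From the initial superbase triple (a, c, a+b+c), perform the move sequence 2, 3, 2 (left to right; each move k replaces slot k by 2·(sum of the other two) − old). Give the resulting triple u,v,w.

start (-1,2,1) = (f(1,0),f(0,1),f(1,1))
replace slot 2: 2·((-1)+1) − 2 = -2 → (-1,-2,1)
replace slot 3: 2·((-1)+(-2)) − 1 = -7 → (-1,-2,-7)
replace slot 2: 2·((-1)+(-7)) − (-2) = -14 → (-1,-14,-7)

-1,-14,-7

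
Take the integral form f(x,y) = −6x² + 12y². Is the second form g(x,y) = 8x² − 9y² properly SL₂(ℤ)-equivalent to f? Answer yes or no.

D₁ = 288, D₂ = 288
river cycle of f (length 2): (-6, 12, 6), (6, 12, -6)
river cycle of g (length 2): (8, 16, -1), (-1, 16, 8)
cycles differ ⇒ inequivalent

no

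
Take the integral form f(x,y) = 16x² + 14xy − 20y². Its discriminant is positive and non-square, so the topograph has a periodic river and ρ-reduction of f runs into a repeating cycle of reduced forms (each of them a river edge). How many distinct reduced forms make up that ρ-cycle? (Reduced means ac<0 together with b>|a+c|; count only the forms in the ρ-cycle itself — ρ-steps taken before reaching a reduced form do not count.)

D = 1476, ⌊√D⌋ = 38
river: ρ → (-20,26,10)
river: ρ → (10,34,-8)
river: ρ → (-8,30,18)
river: ρ → (18,6,-20)
river: ρ → (-20,34,4)
river: ρ → (4,38,-2)
river: ρ → (-2,38,4)
river: ρ → (4,34,-20)
river: ρ → (-20,6,18)
river: ρ → (18,30,-8)
river: ρ → (-8,34,10)
river: ρ → (10,26,-20)
river: ρ → (-20,14,16)
river: ρ → (16,18,-18)
river: ρ → (-18,18,16)
river: ρ → (16,14,-20)
ρ-cycle length = 16 (tail of 0 descent steps not counted)

16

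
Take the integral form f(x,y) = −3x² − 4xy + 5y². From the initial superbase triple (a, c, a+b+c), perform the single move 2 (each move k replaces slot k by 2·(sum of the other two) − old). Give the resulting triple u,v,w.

start (-3,5,-2) = (f(1,0),f(0,1),f(1,1))
replace slot 2: 2·((-3)+(-2)) − 5 = -15 → (-3,-15,-2)

-3,-15,-2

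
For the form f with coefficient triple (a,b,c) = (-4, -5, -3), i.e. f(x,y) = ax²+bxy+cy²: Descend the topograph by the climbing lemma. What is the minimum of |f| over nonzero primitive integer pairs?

translate: b→-3 (≡5 mod 8), so (4,5,3)→(4,-3,2)
flip: (4,-3,2)→(2,3,4)
translate: b→-1 (≡3 mod 4), so (2,3,4)→(2,-1,3)
reduced (well bottom): (2,-1,3) with a≤c, −a<b≤a
well minimum |f| = |-2| = 2 (negative-definite)

2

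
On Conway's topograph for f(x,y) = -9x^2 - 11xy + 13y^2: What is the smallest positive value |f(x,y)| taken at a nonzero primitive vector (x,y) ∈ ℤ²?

descent: ρ → (13,11,-9)  [lands on river]
river: ρ → (-9,7,15)
river: ρ → (15,23,-1)
river: ρ → (-1,23,15)
river: ρ → (15,7,-9)
river: ρ → (-9,11,13)
river: ρ → (13,15,-7)
river: ρ → (-7,13,15)
river: ρ → (15,17,-5)
river: ρ → (-5,23,3)
river: ρ → (3,19,-19)
river: ρ → (-19,19,3)
river: ρ → (3,23,-5)
river: ρ → (-5,17,15)
river: ρ → (15,13,-7)
river: ρ → (-7,15,13)
closes: descent 1, river 16
min |a| on river = 1

1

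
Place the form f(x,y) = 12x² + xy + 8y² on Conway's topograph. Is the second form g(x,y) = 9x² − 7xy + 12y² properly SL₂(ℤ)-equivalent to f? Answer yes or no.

D₁ = -383, D₂ = -383
f: flip: (12,1,8)→(8,-1,12)
f: reduced (well bottom): (8,-1,12) with a≤c, −a<b≤a
g: reduced (well bottom): (9,-7,12) with a≤c, −a<b≤a
reduced forms (8, -1, 12) vs (9, -7, 12) ⇒ inequivalent

no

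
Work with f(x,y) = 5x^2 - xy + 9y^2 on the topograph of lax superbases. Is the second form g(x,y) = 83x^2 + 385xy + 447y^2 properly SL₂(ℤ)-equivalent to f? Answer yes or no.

D₁ = -179, D₂ = -179
f: reduced (well bottom): (5,-1,9) with a≤c, −a<b≤a
g: translate: b→53 (≡385 mod 166), so (83,385,447)→(83,53,9)
g: flip: (83,53,9)→(9,-53,83)
g: translate: b→1 (≡-53 mod 18), so (9,-53,83)→(9,1,5)
g: flip: (9,1,5)→(5,-1,9)
g: reduced (well bottom): (5,-1,9) with a≤c, −a<b≤a
reduced forms (5, -1, 9) vs (5, -1, 9) ⇒ equivalent

yes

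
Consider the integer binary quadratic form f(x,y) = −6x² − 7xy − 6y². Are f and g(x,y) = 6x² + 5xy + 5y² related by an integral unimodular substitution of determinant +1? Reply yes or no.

D₁ = -95, D₂ = -95
f is negative-definite; reduce −f:
−f: translate: b→-5 (≡7 mod 12), so (6,7,6)→(6,-5,5)
−f: flip: (6,-5,5)→(5,5,6)
−f: reduced (well bottom): (5,5,6) with a≤c, −a<b≤a
flip sign back: reduced form of f is (-5,-5,-6)
g: flip: (6,5,5)→(5,-5,6)
g: translate: b→5 (≡-5 mod 10), so (5,-5,6)→(5,5,6)
g: reduced (well bottom): (5,5,6) with a≤c, −a<b≤a
reduced forms (-5, -5, -6) vs (5, 5, 6) ⇒ inequivalent

no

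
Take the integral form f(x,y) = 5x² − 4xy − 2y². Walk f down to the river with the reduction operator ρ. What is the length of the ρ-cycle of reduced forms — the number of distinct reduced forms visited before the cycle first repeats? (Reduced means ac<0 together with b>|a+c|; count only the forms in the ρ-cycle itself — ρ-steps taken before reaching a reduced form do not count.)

D = 56, ⌊√D⌋ = 7
descent: ρ → (-2,4,5)  [lands on river]
river: ρ → (5,6,-1)
river: ρ → (-1,6,5)
river: ρ → (5,4,-2)
ρ-cycle length = 4 (tail of 1 descent step not counted)

4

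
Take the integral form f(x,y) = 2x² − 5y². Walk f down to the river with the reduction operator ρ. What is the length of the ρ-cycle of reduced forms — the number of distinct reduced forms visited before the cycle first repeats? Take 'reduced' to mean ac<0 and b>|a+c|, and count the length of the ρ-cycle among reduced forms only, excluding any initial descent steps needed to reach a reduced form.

D = 40, ⌊√D⌋ = 6
descent: ρ → (-5,0,2)
descent: ρ → (2,4,-3)  [lands on river]
river: ρ → (-3,2,3)
river: ρ → (3,4,-2)
river: ρ → (-2,4,3)
river: ρ → (3,2,-3)
river: ρ → (-3,4,2)
ρ-cycle length = 6 (tail of 2 descent steps not counted)

6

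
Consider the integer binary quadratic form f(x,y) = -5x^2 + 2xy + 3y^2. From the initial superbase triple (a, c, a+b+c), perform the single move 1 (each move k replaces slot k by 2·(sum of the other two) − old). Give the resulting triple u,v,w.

start (-5,3,0) = (f(1,0),f(0,1),f(1,1))
replace slot 1: 2·(3+0) − (-5) = 11 → (11,3,0)

11,3,0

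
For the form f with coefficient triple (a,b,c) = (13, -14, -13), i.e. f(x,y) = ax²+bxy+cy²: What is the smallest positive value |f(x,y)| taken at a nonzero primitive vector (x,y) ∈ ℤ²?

descent: ρ → (-13,14,13)  [lands on river]
river: ρ → (13,12,-14)
river: ρ → (-14,16,11)
river: ρ → (11,28,-2)
river: ρ → (-2,28,11)
river: ρ → (11,16,-14)
river: ρ → (-14,12,13)
river: ρ → (13,14,-13)
river: ρ → (-13,12,14)
river: ρ → (14,16,-11)
river: ρ → (-11,28,2)
river: ρ → (2,28,-11)
river: ρ → (-11,16,14)
river: ρ → (14,12,-13)
closes: descent 1, river 14
min |a| on river = 2

2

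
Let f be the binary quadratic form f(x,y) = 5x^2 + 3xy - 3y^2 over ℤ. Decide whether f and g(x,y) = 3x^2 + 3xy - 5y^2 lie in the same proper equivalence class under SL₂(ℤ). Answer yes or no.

D₁ = 69, D₂ = 69
river cycle of f (length 4): (-3, 3, 5), (5, 7, -1), (-1, 7, 5), (5, 3, -3)
river cycle of g (length 4): (-5, 7, 1), (1, 7, -5), (-5, 3, 3), (3, 3, -5)
cycles differ ⇒ inequivalent

no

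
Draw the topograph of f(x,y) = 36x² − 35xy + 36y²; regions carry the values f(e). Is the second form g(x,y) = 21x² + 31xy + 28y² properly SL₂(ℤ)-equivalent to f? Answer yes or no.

D₁ = -3959, D₂ = -1391
discriminants differ ⇒ not SL₂(ℤ)-equivalent

no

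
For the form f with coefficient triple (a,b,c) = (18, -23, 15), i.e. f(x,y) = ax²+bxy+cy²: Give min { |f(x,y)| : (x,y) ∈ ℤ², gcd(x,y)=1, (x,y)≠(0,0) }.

translate: b→13 (≡-23 mod 36), so (18,-23,15)→(18,13,10)
flip: (18,13,10)→(10,-13,18)
translate: b→7 (≡-13 mod 20), so (10,-13,18)→(10,7,15)
reduced (well bottom): (10,7,15) with a≤c, −a<b≤a
well minimum = a = 10

10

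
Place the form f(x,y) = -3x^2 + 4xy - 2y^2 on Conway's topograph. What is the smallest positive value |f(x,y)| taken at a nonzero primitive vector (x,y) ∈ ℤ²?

translate: b→2 (≡-4 mod 6), so (3,-4,2)→(3,2,1)
flip: (3,2,1)→(1,-2,3)
translate: b→0 (≡-2 mod 2), so (1,-2,3)→(1,0,2)
reduced (well bottom): (1,0,2) with a≤c, −a<b≤a
well minimum |f| = |-1| = 1 (negative-definite)

1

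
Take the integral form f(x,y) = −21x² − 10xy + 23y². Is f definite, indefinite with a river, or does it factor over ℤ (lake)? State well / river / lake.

D = b²−4ac = (-10)² − 4·(-21)·23 = 2032
D > 0 non-square ⇒ indefinite ⇒ periodic river

river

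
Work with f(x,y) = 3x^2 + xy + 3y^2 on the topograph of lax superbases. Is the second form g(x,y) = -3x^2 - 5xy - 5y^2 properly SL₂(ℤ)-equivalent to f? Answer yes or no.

D₁ = -35, D₂ = -35
f: reduced (well bottom): (3,1,3) with a≤c, −a<b≤a
g is negative-definite; reduce −g:
−g: translate: b→-1 (≡5 mod 6), so (3,5,5)→(3,-1,3)
−g: flip: (3,-1,3)→(3,1,3)
−g: reduced (well bottom): (3,1,3) with a≤c, −a<b≤a
flip sign back: reduced form of g is (-3,-1,-3)
reduced forms (3, 1, 3) vs (-3, -1, -3) ⇒ inequivalent

no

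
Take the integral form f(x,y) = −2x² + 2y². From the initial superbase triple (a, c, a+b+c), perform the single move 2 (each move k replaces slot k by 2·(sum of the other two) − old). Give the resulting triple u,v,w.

start (-2,2,0) = (f(1,0),f(0,1),f(1,1))
replace slot 2: 2·((-2)+0) − 2 = -6 → (-2,-6,0)

-2,-6,0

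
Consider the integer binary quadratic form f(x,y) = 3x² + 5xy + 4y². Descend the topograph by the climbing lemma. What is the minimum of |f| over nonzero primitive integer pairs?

translate: b→-1 (≡5 mod 6), so (3,5,4)→(3,-1,2)
flip: (3,-1,2)→(2,1,3)
reduced (well bottom): (2,1,3) with a≤c, −a<b≤a
well minimum = a = 2

2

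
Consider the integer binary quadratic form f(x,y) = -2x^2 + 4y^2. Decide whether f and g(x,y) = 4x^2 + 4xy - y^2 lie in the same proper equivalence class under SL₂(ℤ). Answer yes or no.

D₁ = 32, D₂ = 32
river cycle of f (length 2): (-2, 4, 2), (2, 4, -2)
river cycle of g (length 2): (-1, 4, 4), (4, 4, -1)
cycles differ ⇒ inequivalent

no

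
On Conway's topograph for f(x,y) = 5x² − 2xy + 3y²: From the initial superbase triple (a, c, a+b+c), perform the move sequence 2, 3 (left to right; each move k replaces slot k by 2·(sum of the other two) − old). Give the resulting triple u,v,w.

start (5,3,6) = (f(1,0),f(0,1),f(1,1))
replace slot 2: 2·(5+6) − 3 = 19 → (5,19,6)
replace slot 3: 2·(5+19) − 6 = 42 → (5,19,42)

5,19,42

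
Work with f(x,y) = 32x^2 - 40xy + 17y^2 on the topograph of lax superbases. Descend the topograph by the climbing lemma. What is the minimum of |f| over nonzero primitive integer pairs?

translate: b→24 (≡-40 mod 64), so (32,-40,17)→(32,24,9)
flip: (32,24,9)→(9,-24,32)
translate: b→-6 (≡-24 mod 18), so (9,-24,32)→(9,-6,17)
reduced (well bottom): (9,-6,17) with a≤c, −a<b≤a
well minimum = a = 9

9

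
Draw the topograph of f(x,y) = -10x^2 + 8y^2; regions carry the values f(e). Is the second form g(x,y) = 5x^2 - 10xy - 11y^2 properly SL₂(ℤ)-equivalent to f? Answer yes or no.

D₁ = 320, D₂ = 320
river cycle of f (length 2): (8, 16, -2), (-2, 16, 8)
river cycle of g (length 4): (-11, 10, 5), (5, 10, -11), (-11, 12, 4), (4, 12, -11)
cycles differ ⇒ inequivalent

no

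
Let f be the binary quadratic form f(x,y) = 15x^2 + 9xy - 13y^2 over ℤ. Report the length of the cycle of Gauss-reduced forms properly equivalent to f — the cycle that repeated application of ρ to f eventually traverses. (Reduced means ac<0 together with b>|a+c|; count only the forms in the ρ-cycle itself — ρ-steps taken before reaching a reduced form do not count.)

D = 861, ⌊√D⌋ = 29
river: ρ → (-13,17,11)
river: ρ → (11,27,-3)
river: ρ → (-3,27,11)
river: ρ → (11,17,-13)
river: ρ → (-13,9,15)
river: ρ → (15,21,-7)
river: ρ → (-7,21,15)
river: ρ → (15,9,-13)
ρ-cycle length = 8 (tail of 0 descent steps not counted)

8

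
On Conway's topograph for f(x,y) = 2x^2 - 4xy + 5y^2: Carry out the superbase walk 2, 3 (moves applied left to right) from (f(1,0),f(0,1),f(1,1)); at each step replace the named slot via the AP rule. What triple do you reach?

start (2,5,3) = (f(1,0),f(0,1),f(1,1))
replace slot 2: 2·(2+3) − 5 = 5 → (2,5,3)
replace slot 3: 2·(2+5) − 3 = 11 → (2,5,11)

2,5,11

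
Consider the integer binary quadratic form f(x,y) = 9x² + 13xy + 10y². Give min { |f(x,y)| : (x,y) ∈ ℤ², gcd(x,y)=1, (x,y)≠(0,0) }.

translate: b→-5 (≡13 mod 18), so (9,13,10)→(9,-5,6)
flip: (9,-5,6)→(6,5,9)
reduced (well bottom): (6,5,9) with a≤c, −a<b≤a
well minimum = a = 6

6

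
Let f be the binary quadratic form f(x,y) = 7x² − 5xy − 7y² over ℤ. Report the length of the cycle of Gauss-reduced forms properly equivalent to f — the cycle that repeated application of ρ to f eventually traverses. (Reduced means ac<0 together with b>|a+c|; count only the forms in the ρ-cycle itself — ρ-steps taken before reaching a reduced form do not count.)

D = 221, ⌊√D⌋ = 14
descent: ρ → (-7,5,7)  [lands on river]
river: ρ → (7,9,-5)
river: ρ → (-5,11,5)
river: ρ → (5,9,-7)
ρ-cycle length = 4 (tail of 1 descent step not counted)

4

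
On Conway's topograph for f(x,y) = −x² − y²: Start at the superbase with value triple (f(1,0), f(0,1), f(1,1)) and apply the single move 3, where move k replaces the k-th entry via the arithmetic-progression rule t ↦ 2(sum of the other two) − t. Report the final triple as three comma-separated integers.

start (-1,-1,-2) = (f(1,0),f(0,1),f(1,1))
replace slot 3: 2·((-1)+(-1)) − (-2) = -2 → (-1,-1,-2)

-1,-1,-2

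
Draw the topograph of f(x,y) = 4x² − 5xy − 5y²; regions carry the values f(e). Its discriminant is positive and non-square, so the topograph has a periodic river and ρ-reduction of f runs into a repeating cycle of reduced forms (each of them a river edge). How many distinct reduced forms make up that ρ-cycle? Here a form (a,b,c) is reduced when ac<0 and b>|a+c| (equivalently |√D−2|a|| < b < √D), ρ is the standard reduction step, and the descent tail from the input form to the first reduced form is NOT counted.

D = 105, ⌊√D⌋ = 10
descent: ρ → (-5,5,4)  [lands on river]
river: ρ → (4,3,-6)
river: ρ → (-6,9,1)
river: ρ → (1,9,-6)
river: ρ → (-6,3,4)
river: ρ → (4,5,-5)
ρ-cycle length = 6 (tail of 1 descent step not counted)

6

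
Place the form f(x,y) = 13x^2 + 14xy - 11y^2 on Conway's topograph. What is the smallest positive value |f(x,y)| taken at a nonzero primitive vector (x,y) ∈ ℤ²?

river: ρ → (-11,8,16)
river: ρ → (16,24,-3)
river: ρ → (-3,24,16)
river: ρ → (16,8,-11)
river: ρ → (-11,14,13)
river: ρ → (13,12,-12)
river: ρ → (-12,12,13)
river: ρ → (13,14,-11)
closes: descent 0, river 8
min |a| on river = 3

3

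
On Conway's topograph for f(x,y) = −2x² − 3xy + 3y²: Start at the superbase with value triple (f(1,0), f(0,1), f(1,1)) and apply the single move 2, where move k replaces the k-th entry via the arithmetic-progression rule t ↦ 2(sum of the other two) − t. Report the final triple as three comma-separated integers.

start (-2,3,-2) = (f(1,0),f(0,1),f(1,1))
replace slot 2: 2·((-2)+(-2)) − 3 = -11 → (-2,-11,-2)

-2,-11,-2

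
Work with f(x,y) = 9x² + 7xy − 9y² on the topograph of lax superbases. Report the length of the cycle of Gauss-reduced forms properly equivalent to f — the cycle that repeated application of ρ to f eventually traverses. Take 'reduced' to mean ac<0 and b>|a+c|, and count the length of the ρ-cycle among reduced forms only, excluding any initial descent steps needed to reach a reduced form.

D = 373, ⌊√D⌋ = 19
river: ρ → (-9,11,7)
river: ρ → (7,17,-3)
river: ρ → (-3,19,1)
river: ρ → (1,19,-3)
river: ρ → (-3,17,7)
river: ρ → (7,11,-9)
river: ρ → (-9,7,9)
river: ρ → (9,11,-7)
river: ρ → (-7,17,3)
river: ρ → (3,19,-1)
river: ρ → (-1,19,3)
river: ρ → (3,17,-7)
river: ρ → (-7,11,9)
river: ρ → (9,7,-9)
ρ-cycle length = 14 (tail of 0 descent steps not counted)

14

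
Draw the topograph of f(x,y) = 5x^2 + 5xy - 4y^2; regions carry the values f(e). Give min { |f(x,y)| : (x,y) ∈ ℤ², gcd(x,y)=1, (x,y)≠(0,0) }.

river: ρ → (-4,3,6)
river: ρ → (6,9,-1)
river: ρ → (-1,9,6)
river: ρ → (6,3,-4)
river: ρ → (-4,5,5)
river: ρ → (5,5,-4)
closes: descent 0, river 6
min |a| on river = 1

1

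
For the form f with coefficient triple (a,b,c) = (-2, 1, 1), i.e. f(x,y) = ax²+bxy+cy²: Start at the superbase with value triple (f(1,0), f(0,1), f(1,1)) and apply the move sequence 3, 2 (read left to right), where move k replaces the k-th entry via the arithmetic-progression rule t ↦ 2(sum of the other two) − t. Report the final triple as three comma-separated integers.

start (-2,1,0) = (f(1,0),f(0,1),f(1,1))
replace slot 3: 2·((-2)+1) − 0 = -2 → (-2,1,-2)
replace slot 2: 2·((-2)+(-2)) − 1 = -9 → (-2,-9,-2)

-2,-9,-2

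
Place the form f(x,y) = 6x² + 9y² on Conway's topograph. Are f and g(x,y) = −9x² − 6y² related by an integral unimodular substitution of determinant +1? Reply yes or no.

D₁ = -216, D₂ = -216
f: reduced (well bottom): (6,0,9) with a≤c, −a<b≤a
g is negative-definite; reduce −g:
−g: flip: (9,0,6)→(6,0,9)
−g: reduced (well bottom): (6,0,9) with a≤c, −a<b≤a
flip sign back: reduced form of g is (-6,0,-9)
reduced forms (6, 0, 9) vs (-6, 0, -9) ⇒ inequivalent

no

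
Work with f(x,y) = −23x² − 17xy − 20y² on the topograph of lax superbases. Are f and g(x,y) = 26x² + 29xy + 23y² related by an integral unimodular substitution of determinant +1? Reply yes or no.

D₁ = -1551, D₂ = -1551
f is negative-definite; reduce −f:
−f: flip: (23,17,20)→(20,-17,23)
−f: reduced (well bottom): (20,-17,23) with a≤c, −a<b≤a
flip sign back: reduced form of f is (-20,17,-23)
g: translate: b→-23 (≡29 mod 52), so (26,29,23)→(26,-23,20)
g: flip: (26,-23,20)→(20,23,26)
g: translate: b→-17 (≡23 mod 40), so (20,23,26)→(20,-17,23)
g: reduced (well bottom): (20,-17,23) with a≤c, −a<b≤a
reduced forms (-20, 17, -23) vs (20, -17, 23) ⇒ inequivalent

no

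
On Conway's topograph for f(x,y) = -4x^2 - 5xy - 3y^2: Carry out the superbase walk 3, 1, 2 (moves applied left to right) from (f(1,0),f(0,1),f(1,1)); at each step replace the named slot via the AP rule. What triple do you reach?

start (-4,-3,-12) = (f(1,0),f(0,1),f(1,1))
replace slot 3: 2·((-4)+(-3)) − (-12) = -2 → (-4,-3,-2)
replace slot 1: 2·((-3)+(-2)) − (-4) = -6 → (-6,-3,-2)
replace slot 2: 2·((-6)+(-2)) − (-3) = -13 → (-6,-13,-2)

-6,-13,-2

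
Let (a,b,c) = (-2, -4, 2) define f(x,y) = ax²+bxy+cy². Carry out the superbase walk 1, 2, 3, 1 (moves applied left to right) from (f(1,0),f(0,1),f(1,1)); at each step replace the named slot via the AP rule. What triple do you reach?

start (-2,2,-4) = (f(1,0),f(0,1),f(1,1))
replace slot 1: 2·(2+(-4)) − (-2) = -2 → (-2,2,-4)
replace slot 2: 2·((-2)+(-4)) − 2 = -14 → (-2,-14,-4)
replace slot 3: 2·((-2)+(-14)) − (-4) = -28 → (-2,-14,-28)
replace slot 1: 2·((-14)+(-28)) − (-2) = -82 → (-82,-14,-28)

-82,-14,-28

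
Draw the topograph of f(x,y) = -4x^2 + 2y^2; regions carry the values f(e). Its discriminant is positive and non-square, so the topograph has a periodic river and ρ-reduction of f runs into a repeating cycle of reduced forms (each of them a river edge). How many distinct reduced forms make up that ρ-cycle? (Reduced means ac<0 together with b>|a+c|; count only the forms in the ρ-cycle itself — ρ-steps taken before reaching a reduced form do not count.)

D = 32, ⌊√D⌋ = 5
descent: ρ → (2,4,-2)  [lands on river]
river: ρ → (-2,4,2)
ρ-cycle length = 2 (tail of 1 descent step not counted)

2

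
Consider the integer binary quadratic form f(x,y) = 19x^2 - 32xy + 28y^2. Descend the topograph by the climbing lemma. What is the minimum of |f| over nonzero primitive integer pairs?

translate: b→6 (≡-32 mod 38), so (19,-32,28)→(19,6,15)
flip: (19,6,15)→(15,-6,19)
reduced (well bottom): (15,-6,19) with a≤c, −a<b≤a
well minimum = a = 15

15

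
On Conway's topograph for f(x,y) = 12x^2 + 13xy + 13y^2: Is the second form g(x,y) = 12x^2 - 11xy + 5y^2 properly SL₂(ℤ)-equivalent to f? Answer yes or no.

D₁ = -455, D₂ = -119
discriminants differ ⇒ not SL₂(ℤ)-equivalent

no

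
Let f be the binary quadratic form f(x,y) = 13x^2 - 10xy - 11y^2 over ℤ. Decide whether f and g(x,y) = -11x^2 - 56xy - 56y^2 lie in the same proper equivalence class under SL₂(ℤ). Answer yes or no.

D₁ = 672, D₂ = 672
river cycle of f (length 6): (-11, 10, 13), (13, 16, -8), (-8, 16, 13), (13, 10, -11), (-11, 12, 12), (12, 12, -11)
river cycle of g (length 6): (-11, 10, 13), (13, 16, -8), (-8, 16, 13), (13, 10, -11), (-11, 12, 12), (12, 12, -11)
cycles coincide ⇒ equivalent

yes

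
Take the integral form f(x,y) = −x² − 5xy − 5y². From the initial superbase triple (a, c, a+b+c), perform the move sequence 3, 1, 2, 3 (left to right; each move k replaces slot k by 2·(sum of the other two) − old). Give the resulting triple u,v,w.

start (-1,-5,-11) = (f(1,0),f(0,1),f(1,1))
replace slot 3: 2·((-1)+(-5)) − (-11) = -1 → (-1,-5,-1)
replace slot 1: 2·((-5)+(-1)) − (-1) = -11 → (-11,-5,-1)
replace slot 2: 2·((-11)+(-1)) − (-5) = -19 → (-11,-19,-1)
replace slot 3: 2·((-11)+(-19)) − (-1) = -59 → (-11,-19,-59)

-11,-19,-59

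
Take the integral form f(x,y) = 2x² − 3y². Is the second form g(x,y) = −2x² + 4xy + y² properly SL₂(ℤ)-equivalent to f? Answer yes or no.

D₁ = 24, D₂ = 24
river cycle of f (length 2): (2, 4, -1), (-1, 4, 2)
river cycle of g (length 2): (1, 4, -2), (-2, 4, 1)
cycles differ ⇒ inequivalent

no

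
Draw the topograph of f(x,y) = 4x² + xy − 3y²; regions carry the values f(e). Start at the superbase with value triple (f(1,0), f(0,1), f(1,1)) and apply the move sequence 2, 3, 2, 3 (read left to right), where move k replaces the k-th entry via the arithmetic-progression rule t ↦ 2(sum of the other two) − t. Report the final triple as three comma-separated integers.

start (4,-3,2) = (f(1,0),f(0,1),f(1,1))
replace slot 2: 2·(4+2) − (-3) = 15 → (4,15,2)
replace slot 3: 2·(4+15) − 2 = 36 → (4,15,36)
replace slot 2: 2·(4+36) − 15 = 65 → (4,65,36)
replace slot 3: 2·(4+65) − 36 = 102 → (4,65,102)

4,65,102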